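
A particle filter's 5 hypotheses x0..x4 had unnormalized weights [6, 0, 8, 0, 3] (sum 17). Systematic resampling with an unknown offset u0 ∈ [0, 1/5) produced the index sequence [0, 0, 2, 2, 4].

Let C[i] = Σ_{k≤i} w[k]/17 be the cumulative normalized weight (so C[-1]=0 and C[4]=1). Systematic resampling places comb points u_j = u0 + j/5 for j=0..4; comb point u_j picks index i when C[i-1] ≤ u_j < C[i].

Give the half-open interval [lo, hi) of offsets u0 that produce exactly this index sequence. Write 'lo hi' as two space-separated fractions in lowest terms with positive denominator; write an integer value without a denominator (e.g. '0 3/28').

2/85 13/85

C = [6/17, 6/17, 14/17, 14/17, 1]
j=0 picked index 0: u0 ∈ [0, 6/17)
j=1 picked index 0: u0 ∈ [-1/5, 13/85)
j=2 picked index 2: u0 ∈ [-4/85, 36/85)
j=3 picked index 2: u0 ∈ [-21/85, 19/85)
j=4 picked index 4: u0 ∈ [2/85, 1/5)
intersection: [2/85, 13/85)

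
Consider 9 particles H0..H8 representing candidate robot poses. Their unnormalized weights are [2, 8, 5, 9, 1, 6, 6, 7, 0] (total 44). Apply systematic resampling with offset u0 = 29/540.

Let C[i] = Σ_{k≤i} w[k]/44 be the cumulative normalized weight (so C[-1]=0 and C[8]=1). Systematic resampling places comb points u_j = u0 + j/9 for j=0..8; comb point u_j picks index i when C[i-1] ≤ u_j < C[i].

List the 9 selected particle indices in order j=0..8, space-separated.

C = [1/22, 5/22, 15/44, 6/11, 25/44, 31/44, 37/44, 1, 1]
j=0: u_0=29/540 ∈ [1/22, 5/22) → index 1
j=1: u_1=89/540 ∈ [1/22, 5/22) → index 1
j=2: u_2=149/540 ∈ [5/22, 15/44) → index 2
j=3: u_3=209/540 ∈ [15/44, 6/11) → index 3
j=4: u_4=269/540 ∈ [15/44, 6/11) → index 3
j=5: u_5=329/540 ∈ [25/44, 31/44) → index 5
j=6: u_6=389/540 ∈ [31/44, 37/44) → index 6
j=7: u_7=449/540 ∈ [31/44, 37/44) → index 6
j=8: u_8=509/540 ∈ [37/44, 1) → index 7

1 1 2 3 3 5 6 6 7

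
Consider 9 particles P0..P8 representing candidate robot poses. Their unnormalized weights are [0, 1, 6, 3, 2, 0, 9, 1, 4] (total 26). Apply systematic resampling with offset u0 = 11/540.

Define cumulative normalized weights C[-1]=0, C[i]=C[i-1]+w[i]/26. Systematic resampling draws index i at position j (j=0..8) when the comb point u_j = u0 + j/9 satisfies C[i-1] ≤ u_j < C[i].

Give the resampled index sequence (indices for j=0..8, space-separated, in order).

C = [0, 1/26, 7/26, 5/13, 6/13, 6/13, 21/26, 11/13, 1]
j=0: u_0=11/540 ∈ [0, 1/26) → index 1
j=1: u_1=71/540 ∈ [1/26, 7/26) → index 2
j=2: u_2=131/540 ∈ [1/26, 7/26) → index 2
j=3: u_3=191/540 ∈ [7/26, 5/13) → index 3
j=4: u_4=251/540 ∈ [6/13, 21/26) → index 6
j=5: u_5=311/540 ∈ [6/13, 21/26) → index 6
j=6: u_6=371/540 ∈ [6/13, 21/26) → index 6
j=7: u_7=431/540 ∈ [6/13, 21/26) → index 6
j=8: u_8=491/540 ∈ [11/13, 1) → index 8

1 2 2 3 6 6 6 6 8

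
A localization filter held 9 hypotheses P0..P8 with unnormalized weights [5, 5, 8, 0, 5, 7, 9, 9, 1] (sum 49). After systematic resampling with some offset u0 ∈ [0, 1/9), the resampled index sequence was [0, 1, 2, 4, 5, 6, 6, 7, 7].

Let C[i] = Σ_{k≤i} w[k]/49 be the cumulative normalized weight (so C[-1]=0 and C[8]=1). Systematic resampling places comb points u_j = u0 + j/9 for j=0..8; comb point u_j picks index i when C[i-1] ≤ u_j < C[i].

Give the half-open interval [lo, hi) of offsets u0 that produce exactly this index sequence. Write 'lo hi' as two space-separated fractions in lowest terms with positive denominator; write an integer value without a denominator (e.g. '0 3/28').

25/441 40/441

C = [5/49, 10/49, 18/49, 18/49, 23/49, 30/49, 39/49, 48/49, 1]
j=0 picked index 0: u0 ∈ [0, 5/49)
j=1 picked index 1: u0 ∈ [-4/441, 41/441)
j=2 picked index 2: u0 ∈ [-8/441, 64/441)
j=3 picked index 4: u0 ∈ [5/147, 20/147)
j=4 picked index 5: u0 ∈ [11/441, 74/441)
j=5 picked index 6: u0 ∈ [25/441, 106/441)
j=6 picked index 6: u0 ∈ [-8/147, 19/147)
j=7 picked index 7: u0 ∈ [8/441, 89/441)
j=8 picked index 7: u0 ∈ [-41/441, 40/441)
intersection: [25/441, 40/441)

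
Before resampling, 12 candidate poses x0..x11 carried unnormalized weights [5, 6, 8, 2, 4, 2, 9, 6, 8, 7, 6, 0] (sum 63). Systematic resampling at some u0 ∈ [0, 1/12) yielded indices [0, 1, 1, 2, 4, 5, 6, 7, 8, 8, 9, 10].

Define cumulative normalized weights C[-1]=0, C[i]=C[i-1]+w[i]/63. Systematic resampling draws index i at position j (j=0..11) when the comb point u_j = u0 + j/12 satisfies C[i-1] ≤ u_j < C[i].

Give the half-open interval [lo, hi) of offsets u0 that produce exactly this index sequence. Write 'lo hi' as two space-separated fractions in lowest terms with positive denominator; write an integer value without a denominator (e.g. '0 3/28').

C = [5/63, 11/63, 19/63, 1/3, 25/63, 3/7, 4/7, 2/3, 50/63, 19/21, 1, 1]
j=0 picked index 0: u0 ∈ [0, 5/63)
j=1 picked index 1: u0 ∈ [-1/252, 23/252)
j=2 picked index 1: u0 ∈ [-11/126, 1/126)
j=3 picked index 2: u0 ∈ [-19/252, 13/252)
j=4 picked index 4: u0 ∈ [0, 4/63)
j=5 picked index 5: u0 ∈ [-5/252, 1/84)
j=6 picked index 6: u0 ∈ [-1/14, 1/14)
j=7 picked index 7: u0 ∈ [-1/84, 1/12)
j=8 picked index 8: u0 ∈ [0, 8/63)
j=9 picked index 8: u0 ∈ [-1/12, 11/252)
j=10 picked index 9: u0 ∈ [-5/126, 1/14)
j=11 picked index 10: u0 ∈ [-1/84, 1/12)
intersection: [0, 1/126)

0 1/126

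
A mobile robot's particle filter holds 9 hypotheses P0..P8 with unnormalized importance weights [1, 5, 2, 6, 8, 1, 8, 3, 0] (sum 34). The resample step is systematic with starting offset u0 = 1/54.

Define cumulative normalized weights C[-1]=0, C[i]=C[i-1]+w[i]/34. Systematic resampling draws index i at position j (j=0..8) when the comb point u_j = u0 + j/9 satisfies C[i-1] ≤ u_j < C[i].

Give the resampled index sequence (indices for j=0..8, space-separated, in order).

0 1 3 3 4 4 6 6 6

C = [1/34, 3/17, 4/17, 7/17, 11/17, 23/34, 31/34, 1, 1]
j=0: u_0=1/54 ∈ [0, 1/34) → index 0
j=1: u_1=7/54 ∈ [1/34, 3/17) → index 1
j=2: u_2=13/54 ∈ [4/17, 7/17) → index 3
j=3: u_3=19/54 ∈ [4/17, 7/17) → index 3
j=4: u_4=25/54 ∈ [7/17, 11/17) → index 4
j=5: u_5=31/54 ∈ [7/17, 11/17) → index 4
j=6: u_6=37/54 ∈ [23/34, 31/34) → index 6
j=7: u_7=43/54 ∈ [23/34, 31/34) → index 6
j=8: u_8=49/54 ∈ [23/34, 31/34) → index 6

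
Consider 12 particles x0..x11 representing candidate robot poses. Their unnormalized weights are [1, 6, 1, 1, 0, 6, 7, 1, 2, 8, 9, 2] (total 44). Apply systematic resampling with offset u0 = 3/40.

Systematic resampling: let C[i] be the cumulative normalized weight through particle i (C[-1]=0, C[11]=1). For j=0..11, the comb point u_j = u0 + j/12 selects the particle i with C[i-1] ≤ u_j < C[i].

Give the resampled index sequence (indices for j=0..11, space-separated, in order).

1 1 5 5 6 6 9 9 9 10 10 11

C = [1/44, 7/44, 2/11, 9/44, 9/44, 15/44, 1/2, 23/44, 25/44, 3/4, 21/22, 1]
j=0: u_0=3/40 ∈ [1/44, 7/44) → index 1
j=1: u_1=19/120 ∈ [1/44, 7/44) → index 1
j=2: u_2=29/120 ∈ [9/44, 15/44) → index 5
j=3: u_3=13/40 ∈ [9/44, 15/44) → index 5
j=4: u_4=49/120 ∈ [15/44, 1/2) → index 6
j=5: u_5=59/120 ∈ [15/44, 1/2) → index 6
j=6: u_6=23/40 ∈ [25/44, 3/4) → index 9
j=7: u_7=79/120 ∈ [25/44, 3/4) → index 9
j=8: u_8=89/120 ∈ [25/44, 3/4) → index 9
j=9: u_9=33/40 ∈ [3/4, 21/22) → index 10
j=10: u_10=109/120 ∈ [3/4, 21/22) → index 10
j=11: u_11=119/120 ∈ [21/22, 1) → index 11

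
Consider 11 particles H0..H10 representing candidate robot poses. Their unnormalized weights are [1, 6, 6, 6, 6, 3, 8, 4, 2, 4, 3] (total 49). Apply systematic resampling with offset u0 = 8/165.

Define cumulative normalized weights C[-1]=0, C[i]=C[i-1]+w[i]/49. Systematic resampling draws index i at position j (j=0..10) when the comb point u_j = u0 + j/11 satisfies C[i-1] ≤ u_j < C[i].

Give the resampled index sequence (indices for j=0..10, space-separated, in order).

1 1 2 3 4 4 6 6 7 9 10

C = [1/49, 1/7, 13/49, 19/49, 25/49, 4/7, 36/49, 40/49, 6/7, 46/49, 1]
j=0: u_0=8/165 ∈ [1/49, 1/7) → index 1
j=1: u_1=23/165 ∈ [1/49, 1/7) → index 1
j=2: u_2=38/165 ∈ [1/7, 13/49) → index 2
j=3: u_3=53/165 ∈ [13/49, 19/49) → index 3
j=4: u_4=68/165 ∈ [19/49, 25/49) → index 4
j=5: u_5=83/165 ∈ [19/49, 25/49) → index 4
j=6: u_6=98/165 ∈ [4/7, 36/49) → index 6
j=7: u_7=113/165 ∈ [4/7, 36/49) → index 6
j=8: u_8=128/165 ∈ [36/49, 40/49) → index 7
j=9: u_9=13/15 ∈ [6/7, 46/49) → index 9
j=10: u_10=158/165 ∈ [46/49, 1) → index 10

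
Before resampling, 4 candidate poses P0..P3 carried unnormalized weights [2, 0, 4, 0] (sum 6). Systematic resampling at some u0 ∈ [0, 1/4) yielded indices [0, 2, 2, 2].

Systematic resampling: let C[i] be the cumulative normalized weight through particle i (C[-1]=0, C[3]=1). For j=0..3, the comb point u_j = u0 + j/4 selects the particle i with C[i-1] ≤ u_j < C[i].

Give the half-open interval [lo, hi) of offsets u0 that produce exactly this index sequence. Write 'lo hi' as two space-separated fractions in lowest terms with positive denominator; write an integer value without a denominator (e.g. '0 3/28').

1/12 1/4

C = [1/3, 1/3, 1, 1]
j=0 picked index 0: u0 ∈ [0, 1/3)
j=1 picked index 2: u0 ∈ [1/12, 3/4)
j=2 picked index 2: u0 ∈ [-1/6, 1/2)
j=3 picked index 2: u0 ∈ [-5/12, 1/4)
intersection: [1/12, 1/4)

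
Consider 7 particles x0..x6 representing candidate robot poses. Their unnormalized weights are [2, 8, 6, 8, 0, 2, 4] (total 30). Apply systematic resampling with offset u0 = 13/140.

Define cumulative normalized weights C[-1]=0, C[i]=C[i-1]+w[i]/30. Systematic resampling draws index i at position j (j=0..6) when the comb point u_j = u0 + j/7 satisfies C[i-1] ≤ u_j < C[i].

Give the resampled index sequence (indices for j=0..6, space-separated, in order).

1 1 2 2 3 5 6

C = [1/15, 1/3, 8/15, 4/5, 4/5, 13/15, 1]
j=0: u_0=13/140 ∈ [1/15, 1/3) → index 1
j=1: u_1=33/140 ∈ [1/15, 1/3) → index 1
j=2: u_2=53/140 ∈ [1/3, 8/15) → index 2
j=3: u_3=73/140 ∈ [1/3, 8/15) → index 2
j=4: u_4=93/140 ∈ [8/15, 4/5) → index 3
j=5: u_5=113/140 ∈ [4/5, 13/15) → index 5
j=6: u_6=19/20 ∈ [13/15, 1) → index 6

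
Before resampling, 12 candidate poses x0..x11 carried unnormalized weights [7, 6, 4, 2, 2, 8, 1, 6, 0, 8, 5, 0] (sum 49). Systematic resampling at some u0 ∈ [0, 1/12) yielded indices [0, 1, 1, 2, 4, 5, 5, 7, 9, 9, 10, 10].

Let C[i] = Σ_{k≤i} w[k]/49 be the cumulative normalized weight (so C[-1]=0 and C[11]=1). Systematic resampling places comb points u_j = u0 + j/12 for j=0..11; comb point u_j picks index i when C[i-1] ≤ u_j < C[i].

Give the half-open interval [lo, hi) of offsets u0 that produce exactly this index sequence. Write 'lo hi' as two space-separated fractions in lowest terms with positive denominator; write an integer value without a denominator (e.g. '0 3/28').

10/147 1/12

C = [1/7, 13/49, 17/49, 19/49, 3/7, 29/49, 30/49, 36/49, 36/49, 44/49, 1, 1]
j=0 picked index 0: u0 ∈ [0, 1/7)
j=1 picked index 1: u0 ∈ [5/84, 107/588)
j=2 picked index 1: u0 ∈ [-1/42, 29/294)
j=3 picked index 2: u0 ∈ [3/196, 19/196)
j=4 picked index 4: u0 ∈ [8/147, 2/21)
j=5 picked index 5: u0 ∈ [1/84, 103/588)
j=6 picked index 5: u0 ∈ [-1/14, 9/98)
j=7 picked index 7: u0 ∈ [17/588, 89/588)
j=8 picked index 9: u0 ∈ [10/147, 34/147)
j=9 picked index 9: u0 ∈ [-3/196, 29/196)
j=10 picked index 10: u0 ∈ [19/294, 1/6)
j=11 picked index 10: u0 ∈ [-11/588, 1/12)
intersection: [10/147, 1/12)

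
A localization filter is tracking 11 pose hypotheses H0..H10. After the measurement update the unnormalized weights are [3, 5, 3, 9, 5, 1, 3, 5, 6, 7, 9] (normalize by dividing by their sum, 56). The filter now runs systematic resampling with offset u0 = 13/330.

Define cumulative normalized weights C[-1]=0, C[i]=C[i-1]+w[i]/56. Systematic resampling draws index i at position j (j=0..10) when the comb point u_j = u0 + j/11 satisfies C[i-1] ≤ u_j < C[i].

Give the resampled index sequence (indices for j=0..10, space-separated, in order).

C = [3/56, 1/7, 11/56, 5/14, 25/56, 13/28, 29/56, 17/28, 5/7, 47/56, 1]
j=0: u_0=13/330 ∈ [0, 3/56) → index 0
j=1: u_1=43/330 ∈ [3/56, 1/7) → index 1
j=2: u_2=73/330 ∈ [11/56, 5/14) → index 3
j=3: u_3=103/330 ∈ [11/56, 5/14) → index 3
j=4: u_4=133/330 ∈ [5/14, 25/56) → index 4
j=5: u_5=163/330 ∈ [13/28, 29/56) → index 6
j=6: u_6=193/330 ∈ [29/56, 17/28) → index 7
j=7: u_7=223/330 ∈ [17/28, 5/7) → index 8
j=8: u_8=23/30 ∈ [5/7, 47/56) → index 9
j=9: u_9=283/330 ∈ [47/56, 1) → index 10
j=10: u_10=313/330 ∈ [47/56, 1) → index 10

0 1 3 3 4 6 7 8 9 10 10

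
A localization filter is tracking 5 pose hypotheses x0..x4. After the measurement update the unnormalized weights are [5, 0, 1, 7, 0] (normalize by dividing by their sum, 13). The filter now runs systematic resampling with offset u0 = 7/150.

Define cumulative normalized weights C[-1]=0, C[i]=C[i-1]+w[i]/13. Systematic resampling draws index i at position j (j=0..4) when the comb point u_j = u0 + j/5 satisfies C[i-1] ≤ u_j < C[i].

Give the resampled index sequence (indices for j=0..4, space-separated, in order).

0 0 2 3 3

C = [5/13, 5/13, 6/13, 1, 1]
j=0: u_0=7/150 ∈ [0, 5/13) → index 0
j=1: u_1=37/150 ∈ [0, 5/13) → index 0
j=2: u_2=67/150 ∈ [5/13, 6/13) → index 2
j=3: u_3=97/150 ∈ [6/13, 1) → index 3
j=4: u_4=127/150 ∈ [6/13, 1) → index 3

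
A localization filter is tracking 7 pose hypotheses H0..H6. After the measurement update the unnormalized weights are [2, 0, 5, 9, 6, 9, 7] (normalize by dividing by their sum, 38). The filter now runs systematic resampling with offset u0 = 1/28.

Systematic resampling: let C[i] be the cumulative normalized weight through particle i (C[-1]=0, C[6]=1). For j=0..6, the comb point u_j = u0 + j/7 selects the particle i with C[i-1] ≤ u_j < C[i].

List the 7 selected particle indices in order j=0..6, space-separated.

0 2 3 4 5 5 6

C = [1/19, 1/19, 7/38, 8/19, 11/19, 31/38, 1]
j=0: u_0=1/28 ∈ [0, 1/19) → index 0
j=1: u_1=5/28 ∈ [1/19, 7/38) → index 2
j=2: u_2=9/28 ∈ [7/38, 8/19) → index 3
j=3: u_3=13/28 ∈ [8/19, 11/19) → index 4
j=4: u_4=17/28 ∈ [11/19, 31/38) → index 5
j=5: u_5=3/4 ∈ [11/19, 31/38) → index 5
j=6: u_6=25/28 ∈ [31/38, 1) → index 6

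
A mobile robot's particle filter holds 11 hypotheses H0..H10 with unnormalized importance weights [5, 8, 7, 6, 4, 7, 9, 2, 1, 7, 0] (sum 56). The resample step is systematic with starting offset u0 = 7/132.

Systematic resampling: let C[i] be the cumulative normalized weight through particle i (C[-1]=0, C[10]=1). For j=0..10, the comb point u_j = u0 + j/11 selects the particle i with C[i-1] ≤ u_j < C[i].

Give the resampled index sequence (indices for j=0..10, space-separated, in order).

C = [5/56, 13/56, 5/14, 13/28, 15/28, 37/56, 23/28, 6/7, 7/8, 1, 1]
j=0: u_0=7/132 ∈ [0, 5/56) → index 0
j=1: u_1=19/132 ∈ [5/56, 13/56) → index 1
j=2: u_2=31/132 ∈ [13/56, 5/14) → index 2
j=3: u_3=43/132 ∈ [13/56, 5/14) → index 2
j=4: u_4=5/12 ∈ [5/14, 13/28) → index 3
j=5: u_5=67/132 ∈ [13/28, 15/28) → index 4
j=6: u_6=79/132 ∈ [15/28, 37/56) → index 5
j=7: u_7=91/132 ∈ [37/56, 23/28) → index 6
j=8: u_8=103/132 ∈ [37/56, 23/28) → index 6
j=9: u_9=115/132 ∈ [6/7, 7/8) → index 8
j=10: u_10=127/132 ∈ [7/8, 1) → index 9

0 1 2 2 3 4 5 6 6 8 9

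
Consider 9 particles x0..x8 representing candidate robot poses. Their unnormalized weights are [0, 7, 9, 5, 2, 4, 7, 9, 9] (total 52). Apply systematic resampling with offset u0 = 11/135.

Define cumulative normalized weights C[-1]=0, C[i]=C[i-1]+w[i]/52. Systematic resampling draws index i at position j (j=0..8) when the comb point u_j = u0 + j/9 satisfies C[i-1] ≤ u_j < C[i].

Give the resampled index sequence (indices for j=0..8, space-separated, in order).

1 2 2 4 6 6 7 8 8

C = [0, 7/52, 4/13, 21/52, 23/52, 27/52, 17/26, 43/52, 1]
j=0: u_0=11/135 ∈ [0, 7/52) → index 1
j=1: u_1=26/135 ∈ [7/52, 4/13) → index 2
j=2: u_2=41/135 ∈ [7/52, 4/13) → index 2
j=3: u_3=56/135 ∈ [21/52, 23/52) → index 4
j=4: u_4=71/135 ∈ [27/52, 17/26) → index 6
j=5: u_5=86/135 ∈ [27/52, 17/26) → index 6
j=6: u_6=101/135 ∈ [17/26, 43/52) → index 7
j=7: u_7=116/135 ∈ [43/52, 1) → index 8
j=8: u_8=131/135 ∈ [43/52, 1) → index 8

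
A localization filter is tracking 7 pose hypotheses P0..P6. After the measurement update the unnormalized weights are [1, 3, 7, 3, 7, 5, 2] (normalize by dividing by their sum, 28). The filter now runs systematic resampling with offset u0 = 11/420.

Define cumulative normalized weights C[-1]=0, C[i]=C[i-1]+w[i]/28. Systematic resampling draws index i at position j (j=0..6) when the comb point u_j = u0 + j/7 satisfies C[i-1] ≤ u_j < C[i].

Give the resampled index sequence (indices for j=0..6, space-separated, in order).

0 2 2 3 4 4 5

C = [1/28, 1/7, 11/28, 1/2, 3/4, 13/14, 1]
j=0: u_0=11/420 ∈ [0, 1/28) → index 0
j=1: u_1=71/420 ∈ [1/7, 11/28) → index 2
j=2: u_2=131/420 ∈ [1/7, 11/28) → index 2
j=3: u_3=191/420 ∈ [11/28, 1/2) → index 3
j=4: u_4=251/420 ∈ [1/2, 3/4) → index 4
j=5: u_5=311/420 ∈ [1/2, 3/4) → index 4
j=6: u_6=53/60 ∈ [3/4, 13/14) → index 5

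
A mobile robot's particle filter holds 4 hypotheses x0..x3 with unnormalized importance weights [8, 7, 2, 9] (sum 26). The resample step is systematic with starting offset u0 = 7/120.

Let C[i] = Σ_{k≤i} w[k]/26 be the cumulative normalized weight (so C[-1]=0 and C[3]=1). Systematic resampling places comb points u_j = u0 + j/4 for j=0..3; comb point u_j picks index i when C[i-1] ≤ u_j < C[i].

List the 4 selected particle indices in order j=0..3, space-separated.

0 1 1 3

C = [4/13, 15/26, 17/26, 1]
j=0: u_0=7/120 ∈ [0, 4/13) → index 0
j=1: u_1=37/120 ∈ [4/13, 15/26) → index 1
j=2: u_2=67/120 ∈ [4/13, 15/26) → index 1
j=3: u_3=97/120 ∈ [17/26, 1) → index 3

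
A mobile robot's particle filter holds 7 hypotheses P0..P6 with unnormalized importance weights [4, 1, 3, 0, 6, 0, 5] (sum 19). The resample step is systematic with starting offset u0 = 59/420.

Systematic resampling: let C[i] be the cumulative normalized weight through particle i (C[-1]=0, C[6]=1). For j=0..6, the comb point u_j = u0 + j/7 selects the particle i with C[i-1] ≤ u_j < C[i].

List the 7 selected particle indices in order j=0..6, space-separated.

C = [4/19, 5/19, 8/19, 8/19, 14/19, 14/19, 1]
j=0: u_0=59/420 ∈ [0, 4/19) → index 0
j=1: u_1=17/60 ∈ [5/19, 8/19) → index 2
j=2: u_2=179/420 ∈ [8/19, 14/19) → index 4
j=3: u_3=239/420 ∈ [8/19, 14/19) → index 4
j=4: u_4=299/420 ∈ [8/19, 14/19) → index 4
j=5: u_5=359/420 ∈ [14/19, 1) → index 6
j=6: u_6=419/420 ∈ [14/19, 1) → index 6

0 2 4 4 4 6 6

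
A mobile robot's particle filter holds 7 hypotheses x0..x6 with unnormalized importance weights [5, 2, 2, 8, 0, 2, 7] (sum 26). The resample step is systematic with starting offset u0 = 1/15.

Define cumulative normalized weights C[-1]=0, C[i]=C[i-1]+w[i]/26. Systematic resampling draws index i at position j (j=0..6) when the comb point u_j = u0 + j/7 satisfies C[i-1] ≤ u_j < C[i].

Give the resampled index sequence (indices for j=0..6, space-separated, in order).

0 1 3 3 3 6 6

C = [5/26, 7/26, 9/26, 17/26, 17/26, 19/26, 1]
j=0: u_0=1/15 ∈ [0, 5/26) → index 0
j=1: u_1=22/105 ∈ [5/26, 7/26) → index 1
j=2: u_2=37/105 ∈ [9/26, 17/26) → index 3
j=3: u_3=52/105 ∈ [9/26, 17/26) → index 3
j=4: u_4=67/105 ∈ [9/26, 17/26) → index 3
j=5: u_5=82/105 ∈ [19/26, 1) → index 6
j=6: u_6=97/105 ∈ [19/26, 1) → index 6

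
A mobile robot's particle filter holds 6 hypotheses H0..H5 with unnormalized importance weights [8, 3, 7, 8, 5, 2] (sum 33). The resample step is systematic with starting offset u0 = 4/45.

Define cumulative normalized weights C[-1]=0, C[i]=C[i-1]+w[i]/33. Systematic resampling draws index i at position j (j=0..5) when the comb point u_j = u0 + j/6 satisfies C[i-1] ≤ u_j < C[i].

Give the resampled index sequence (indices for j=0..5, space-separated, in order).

C = [8/33, 1/3, 6/11, 26/33, 31/33, 1]
j=0: u_0=4/45 ∈ [0, 8/33) → index 0
j=1: u_1=23/90 ∈ [8/33, 1/3) → index 1
j=2: u_2=19/45 ∈ [1/3, 6/11) → index 2
j=3: u_3=53/90 ∈ [6/11, 26/33) → index 3
j=4: u_4=34/45 ∈ [6/11, 26/33) → index 3
j=5: u_5=83/90 ∈ [26/33, 31/33) → index 4

0 1 2 3 3 4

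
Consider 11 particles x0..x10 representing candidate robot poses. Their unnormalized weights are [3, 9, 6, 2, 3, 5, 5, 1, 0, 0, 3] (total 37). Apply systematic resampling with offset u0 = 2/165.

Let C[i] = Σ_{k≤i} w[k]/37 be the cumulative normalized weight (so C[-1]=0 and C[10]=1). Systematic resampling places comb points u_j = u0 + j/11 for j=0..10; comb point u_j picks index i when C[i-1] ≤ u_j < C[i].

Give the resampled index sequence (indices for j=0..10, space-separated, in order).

C = [3/37, 12/37, 18/37, 20/37, 23/37, 28/37, 33/37, 34/37, 34/37, 34/37, 1]
j=0: u_0=2/165 ∈ [0, 3/37) → index 0
j=1: u_1=17/165 ∈ [3/37, 12/37) → index 1
j=2: u_2=32/165 ∈ [3/37, 12/37) → index 1
j=3: u_3=47/165 ∈ [3/37, 12/37) → index 1
j=4: u_4=62/165 ∈ [12/37, 18/37) → index 2
j=5: u_5=7/15 ∈ [12/37, 18/37) → index 2
j=6: u_6=92/165 ∈ [20/37, 23/37) → index 4
j=7: u_7=107/165 ∈ [23/37, 28/37) → index 5
j=8: u_8=122/165 ∈ [23/37, 28/37) → index 5
j=9: u_9=137/165 ∈ [28/37, 33/37) → index 6
j=10: u_10=152/165 ∈ [34/37, 1) → index 10

0 1 1 1 2 2 4 5 5 6 10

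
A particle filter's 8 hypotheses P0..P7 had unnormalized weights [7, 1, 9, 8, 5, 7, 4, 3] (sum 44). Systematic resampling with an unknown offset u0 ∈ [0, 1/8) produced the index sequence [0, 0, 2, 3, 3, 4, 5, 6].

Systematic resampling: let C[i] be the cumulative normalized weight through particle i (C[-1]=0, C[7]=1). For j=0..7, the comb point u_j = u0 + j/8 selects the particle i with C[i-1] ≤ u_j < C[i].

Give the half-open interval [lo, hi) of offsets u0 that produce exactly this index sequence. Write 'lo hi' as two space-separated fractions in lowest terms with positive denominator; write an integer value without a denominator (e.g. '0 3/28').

1/88 3/88

C = [7/44, 2/11, 17/44, 25/44, 15/22, 37/44, 41/44, 1]
j=0 picked index 0: u0 ∈ [0, 7/44)
j=1 picked index 0: u0 ∈ [-1/8, 3/88)
j=2 picked index 2: u0 ∈ [-3/44, 3/22)
j=3 picked index 3: u0 ∈ [1/88, 17/88)
j=4 picked index 3: u0 ∈ [-5/44, 3/44)
j=5 picked index 4: u0 ∈ [-5/88, 5/88)
j=6 picked index 5: u0 ∈ [-3/44, 1/11)
j=7 picked index 6: u0 ∈ [-3/88, 5/88)
intersection: [1/88, 3/88)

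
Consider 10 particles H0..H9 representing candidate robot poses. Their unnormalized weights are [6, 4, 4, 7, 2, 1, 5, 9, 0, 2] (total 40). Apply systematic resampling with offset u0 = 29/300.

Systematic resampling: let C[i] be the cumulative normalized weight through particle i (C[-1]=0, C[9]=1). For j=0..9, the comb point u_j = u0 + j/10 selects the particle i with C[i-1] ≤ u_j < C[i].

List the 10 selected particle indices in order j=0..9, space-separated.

0 1 2 3 3 5 6 7 7 9

C = [3/20, 1/4, 7/20, 21/40, 23/40, 3/5, 29/40, 19/20, 19/20, 1]
j=0: u_0=29/300 ∈ [0, 3/20) → index 0
j=1: u_1=59/300 ∈ [3/20, 1/4) → index 1
j=2: u_2=89/300 ∈ [1/4, 7/20) → index 2
j=3: u_3=119/300 ∈ [7/20, 21/40) → index 3
j=4: u_4=149/300 ∈ [7/20, 21/40) → index 3
j=5: u_5=179/300 ∈ [23/40, 3/5) → index 5
j=6: u_6=209/300 ∈ [3/5, 29/40) → index 6
j=7: u_7=239/300 ∈ [29/40, 19/20) → index 7
j=8: u_8=269/300 ∈ [29/40, 19/20) → index 7
j=9: u_9=299/300 ∈ [19/20, 1) → index 9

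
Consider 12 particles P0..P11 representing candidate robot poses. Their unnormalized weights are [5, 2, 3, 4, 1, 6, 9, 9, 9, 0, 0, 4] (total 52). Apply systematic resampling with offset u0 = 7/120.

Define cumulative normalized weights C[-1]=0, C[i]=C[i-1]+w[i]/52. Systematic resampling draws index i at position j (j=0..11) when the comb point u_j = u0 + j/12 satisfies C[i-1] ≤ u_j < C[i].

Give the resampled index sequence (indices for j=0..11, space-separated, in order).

C = [5/52, 7/52, 5/26, 7/26, 15/52, 21/52, 15/26, 3/4, 12/13, 12/13, 12/13, 1]
j=0: u_0=7/120 ∈ [0, 5/52) → index 0
j=1: u_1=17/120 ∈ [7/52, 5/26) → index 2
j=2: u_2=9/40 ∈ [5/26, 7/26) → index 3
j=3: u_3=37/120 ∈ [15/52, 21/52) → index 5
j=4: u_4=47/120 ∈ [15/52, 21/52) → index 5
j=5: u_5=19/40 ∈ [21/52, 15/26) → index 6
j=6: u_6=67/120 ∈ [21/52, 15/26) → index 6
j=7: u_7=77/120 ∈ [15/26, 3/4) → index 7
j=8: u_8=29/40 ∈ [15/26, 3/4) → index 7
j=9: u_9=97/120 ∈ [3/4, 12/13) → index 8
j=10: u_10=107/120 ∈ [3/4, 12/13) → index 8
j=11: u_11=39/40 ∈ [12/13, 1) → index 11

0 2 3 5 5 6 6 7 7 8 8 11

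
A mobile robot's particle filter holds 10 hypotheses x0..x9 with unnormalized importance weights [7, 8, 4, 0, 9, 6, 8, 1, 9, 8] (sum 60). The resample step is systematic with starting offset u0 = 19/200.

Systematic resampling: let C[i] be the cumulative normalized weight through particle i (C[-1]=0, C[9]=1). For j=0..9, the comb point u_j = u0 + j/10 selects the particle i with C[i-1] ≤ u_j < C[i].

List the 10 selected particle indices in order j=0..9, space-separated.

0 1 2 4 5 6 6 8 9 9

C = [7/60, 1/4, 19/60, 19/60, 7/15, 17/30, 7/10, 43/60, 13/15, 1]
j=0: u_0=19/200 ∈ [0, 7/60) → index 0
j=1: u_1=39/200 ∈ [7/60, 1/4) → index 1
j=2: u_2=59/200 ∈ [1/4, 19/60) → index 2
j=3: u_3=79/200 ∈ [19/60, 7/15) → index 4
j=4: u_4=99/200 ∈ [7/15, 17/30) → index 5
j=5: u_5=119/200 ∈ [17/30, 7/10) → index 6
j=6: u_6=139/200 ∈ [17/30, 7/10) → index 6
j=7: u_7=159/200 ∈ [43/60, 13/15) → index 8
j=8: u_8=179/200 ∈ [13/15, 1) → index 9
j=9: u_9=199/200 ∈ [13/15, 1) → index 9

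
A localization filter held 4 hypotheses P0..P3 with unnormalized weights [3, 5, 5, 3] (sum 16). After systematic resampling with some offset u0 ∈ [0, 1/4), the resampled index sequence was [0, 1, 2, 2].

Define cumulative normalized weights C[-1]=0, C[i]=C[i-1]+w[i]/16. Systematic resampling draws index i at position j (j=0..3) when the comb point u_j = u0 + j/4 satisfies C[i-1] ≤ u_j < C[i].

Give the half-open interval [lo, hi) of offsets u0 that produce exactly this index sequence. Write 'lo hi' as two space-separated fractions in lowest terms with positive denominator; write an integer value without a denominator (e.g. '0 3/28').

0 1/16

C = [3/16, 1/2, 13/16, 1]
j=0 picked index 0: u0 ∈ [0, 3/16)
j=1 picked index 1: u0 ∈ [-1/16, 1/4)
j=2 picked index 2: u0 ∈ [0, 5/16)
j=3 picked index 2: u0 ∈ [-1/4, 1/16)
intersection: [0, 1/16)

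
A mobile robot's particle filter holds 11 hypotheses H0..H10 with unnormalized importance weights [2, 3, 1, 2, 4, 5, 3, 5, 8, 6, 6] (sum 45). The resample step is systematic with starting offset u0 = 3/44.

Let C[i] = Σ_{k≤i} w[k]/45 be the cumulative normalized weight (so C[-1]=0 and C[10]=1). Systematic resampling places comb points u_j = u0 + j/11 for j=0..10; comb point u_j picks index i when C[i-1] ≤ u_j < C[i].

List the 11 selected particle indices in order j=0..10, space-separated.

C = [2/45, 1/9, 2/15, 8/45, 4/15, 17/45, 4/9, 5/9, 11/15, 13/15, 1]
j=0: u_0=3/44 ∈ [2/45, 1/9) → index 1
j=1: u_1=7/44 ∈ [2/15, 8/45) → index 3
j=2: u_2=1/4 ∈ [8/45, 4/15) → index 4
j=3: u_3=15/44 ∈ [4/15, 17/45) → index 5
j=4: u_4=19/44 ∈ [17/45, 4/9) → index 6
j=5: u_5=23/44 ∈ [4/9, 5/9) → index 7
j=6: u_6=27/44 ∈ [5/9, 11/15) → index 8
j=7: u_7=31/44 ∈ [5/9, 11/15) → index 8
j=8: u_8=35/44 ∈ [11/15, 13/15) → index 9
j=9: u_9=39/44 ∈ [13/15, 1) → index 10
j=10: u_10=43/44 ∈ [13/15, 1) → index 10

1 3 4 5 6 7 8 8 9 10 10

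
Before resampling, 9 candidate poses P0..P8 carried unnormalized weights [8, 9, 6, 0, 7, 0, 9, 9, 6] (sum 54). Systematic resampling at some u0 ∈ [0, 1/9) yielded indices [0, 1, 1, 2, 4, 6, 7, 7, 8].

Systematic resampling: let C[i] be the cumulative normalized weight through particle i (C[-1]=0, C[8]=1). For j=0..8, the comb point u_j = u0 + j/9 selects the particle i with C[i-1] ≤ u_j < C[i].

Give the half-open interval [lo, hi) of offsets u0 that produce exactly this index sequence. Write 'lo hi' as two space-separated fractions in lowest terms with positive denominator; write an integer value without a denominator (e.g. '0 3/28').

1/18 5/54

C = [4/27, 17/54, 23/54, 23/54, 5/9, 5/9, 13/18, 8/9, 1]
j=0 picked index 0: u0 ∈ [0, 4/27)
j=1 picked index 1: u0 ∈ [1/27, 11/54)
j=2 picked index 1: u0 ∈ [-2/27, 5/54)
j=3 picked index 2: u0 ∈ [-1/54, 5/54)
j=4 picked index 4: u0 ∈ [-1/54, 1/9)
j=5 picked index 6: u0 ∈ [0, 1/6)
j=6 picked index 7: u0 ∈ [1/18, 2/9)
j=7 picked index 7: u0 ∈ [-1/18, 1/9)
j=8 picked index 8: u0 ∈ [0, 1/9)
intersection: [1/18, 5/54)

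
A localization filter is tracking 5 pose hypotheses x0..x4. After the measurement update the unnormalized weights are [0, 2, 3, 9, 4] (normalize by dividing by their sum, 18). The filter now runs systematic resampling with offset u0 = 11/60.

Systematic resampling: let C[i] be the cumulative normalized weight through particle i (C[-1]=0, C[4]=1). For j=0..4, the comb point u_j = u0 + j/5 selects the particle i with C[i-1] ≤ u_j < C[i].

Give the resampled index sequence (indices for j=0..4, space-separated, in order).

2 3 3 4 4

C = [0, 1/9, 5/18, 7/9, 1]
j=0: u_0=11/60 ∈ [1/9, 5/18) → index 2
j=1: u_1=23/60 ∈ [5/18, 7/9) → index 3
j=2: u_2=7/12 ∈ [5/18, 7/9) → index 3
j=3: u_3=47/60 ∈ [7/9, 1) → index 4
j=4: u_4=59/60 ∈ [7/9, 1) → index 4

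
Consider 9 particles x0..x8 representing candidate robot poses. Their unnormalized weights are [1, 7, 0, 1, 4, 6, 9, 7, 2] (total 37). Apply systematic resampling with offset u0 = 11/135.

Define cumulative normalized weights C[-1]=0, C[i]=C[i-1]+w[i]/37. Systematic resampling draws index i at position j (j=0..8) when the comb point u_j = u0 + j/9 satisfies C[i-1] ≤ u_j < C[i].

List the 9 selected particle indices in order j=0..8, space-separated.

C = [1/37, 8/37, 8/37, 9/37, 13/37, 19/37, 28/37, 35/37, 1]
j=0: u_0=11/135 ∈ [1/37, 8/37) → index 1
j=1: u_1=26/135 ∈ [1/37, 8/37) → index 1
j=2: u_2=41/135 ∈ [9/37, 13/37) → index 4
j=3: u_3=56/135 ∈ [13/37, 19/37) → index 5
j=4: u_4=71/135 ∈ [19/37, 28/37) → index 6
j=5: u_5=86/135 ∈ [19/37, 28/37) → index 6
j=6: u_6=101/135 ∈ [19/37, 28/37) → index 6
j=7: u_7=116/135 ∈ [28/37, 35/37) → index 7
j=8: u_8=131/135 ∈ [35/37, 1) → index 8

1 1 4 5 6 6 6 7 8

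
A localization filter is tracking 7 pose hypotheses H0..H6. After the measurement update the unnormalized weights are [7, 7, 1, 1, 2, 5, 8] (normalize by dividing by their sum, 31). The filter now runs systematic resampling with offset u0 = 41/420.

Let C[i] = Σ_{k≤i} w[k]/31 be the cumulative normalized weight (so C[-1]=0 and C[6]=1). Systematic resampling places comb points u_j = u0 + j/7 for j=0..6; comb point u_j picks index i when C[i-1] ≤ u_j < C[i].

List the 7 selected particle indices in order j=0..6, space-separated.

C = [7/31, 14/31, 15/31, 16/31, 18/31, 23/31, 1]
j=0: u_0=41/420 ∈ [0, 7/31) → index 0
j=1: u_1=101/420 ∈ [7/31, 14/31) → index 1
j=2: u_2=23/60 ∈ [7/31, 14/31) → index 1
j=3: u_3=221/420 ∈ [16/31, 18/31) → index 4
j=4: u_4=281/420 ∈ [18/31, 23/31) → index 5
j=5: u_5=341/420 ∈ [23/31, 1) → index 6
j=6: u_6=401/420 ∈ [23/31, 1) → index 6

0 1 1 4 5 6 6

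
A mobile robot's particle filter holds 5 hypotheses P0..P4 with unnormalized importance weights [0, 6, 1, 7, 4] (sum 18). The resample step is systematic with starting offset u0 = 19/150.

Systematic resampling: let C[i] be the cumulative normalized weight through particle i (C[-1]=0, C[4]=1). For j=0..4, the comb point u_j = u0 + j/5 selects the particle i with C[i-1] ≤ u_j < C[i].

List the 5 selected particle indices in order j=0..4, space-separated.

C = [0, 1/3, 7/18, 7/9, 1]
j=0: u_0=19/150 ∈ [0, 1/3) → index 1
j=1: u_1=49/150 ∈ [0, 1/3) → index 1
j=2: u_2=79/150 ∈ [7/18, 7/9) → index 3
j=3: u_3=109/150 ∈ [7/18, 7/9) → index 3
j=4: u_4=139/150 ∈ [7/9, 1) → index 4

1 1 3 3 4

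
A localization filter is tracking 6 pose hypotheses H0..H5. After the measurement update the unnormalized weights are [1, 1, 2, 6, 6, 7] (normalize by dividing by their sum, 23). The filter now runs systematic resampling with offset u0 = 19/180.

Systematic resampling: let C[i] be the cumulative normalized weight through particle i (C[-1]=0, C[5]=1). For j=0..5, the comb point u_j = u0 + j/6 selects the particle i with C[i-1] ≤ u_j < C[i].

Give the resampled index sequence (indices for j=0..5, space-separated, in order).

C = [1/23, 2/23, 4/23, 10/23, 16/23, 1]
j=0: u_0=19/180 ∈ [2/23, 4/23) → index 2
j=1: u_1=49/180 ∈ [4/23, 10/23) → index 3
j=2: u_2=79/180 ∈ [10/23, 16/23) → index 4
j=3: u_3=109/180 ∈ [10/23, 16/23) → index 4
j=4: u_4=139/180 ∈ [16/23, 1) → index 5
j=5: u_5=169/180 ∈ [16/23, 1) → index 5

2 3 4 4 5 5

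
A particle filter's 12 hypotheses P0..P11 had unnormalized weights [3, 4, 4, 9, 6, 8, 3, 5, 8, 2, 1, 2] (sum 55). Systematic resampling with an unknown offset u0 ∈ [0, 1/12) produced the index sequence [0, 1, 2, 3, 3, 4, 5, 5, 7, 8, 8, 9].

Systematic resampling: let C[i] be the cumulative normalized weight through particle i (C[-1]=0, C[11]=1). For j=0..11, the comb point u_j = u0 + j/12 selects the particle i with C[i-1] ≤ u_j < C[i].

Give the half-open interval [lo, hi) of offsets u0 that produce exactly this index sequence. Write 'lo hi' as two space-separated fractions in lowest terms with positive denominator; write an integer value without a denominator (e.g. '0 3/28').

3/220 19/660

C = [3/55, 7/55, 1/5, 4/11, 26/55, 34/55, 37/55, 42/55, 10/11, 52/55, 53/55, 1]
j=0 picked index 0: u0 ∈ [0, 3/55)
j=1 picked index 1: u0 ∈ [-19/660, 29/660)
j=2 picked index 2: u0 ∈ [-13/330, 1/30)
j=3 picked index 3: u0 ∈ [-1/20, 5/44)
j=4 picked index 3: u0 ∈ [-2/15, 1/33)
j=5 picked index 4: u0 ∈ [-7/132, 37/660)
j=6 picked index 5: u0 ∈ [-3/110, 13/110)
j=7 picked index 5: u0 ∈ [-73/660, 23/660)
j=8 picked index 7: u0 ∈ [1/165, 16/165)
j=9 picked index 8: u0 ∈ [3/220, 7/44)
j=10 picked index 8: u0 ∈ [-23/330, 5/66)
j=11 picked index 9: u0 ∈ [-1/132, 19/660)
intersection: [3/220, 19/660)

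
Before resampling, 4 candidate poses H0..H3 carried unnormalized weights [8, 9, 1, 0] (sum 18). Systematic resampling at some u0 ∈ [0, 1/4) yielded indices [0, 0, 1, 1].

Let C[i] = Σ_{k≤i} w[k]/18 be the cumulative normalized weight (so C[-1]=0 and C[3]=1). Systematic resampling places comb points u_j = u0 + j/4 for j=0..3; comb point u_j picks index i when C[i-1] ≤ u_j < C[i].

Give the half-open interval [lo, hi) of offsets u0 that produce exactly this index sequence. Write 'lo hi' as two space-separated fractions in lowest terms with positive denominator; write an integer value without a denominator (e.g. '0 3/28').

C = [4/9, 17/18, 1, 1]
j=0 picked index 0: u0 ∈ [0, 4/9)
j=1 picked index 0: u0 ∈ [-1/4, 7/36)
j=2 picked index 1: u0 ∈ [-1/18, 4/9)
j=3 picked index 1: u0 ∈ [-11/36, 7/36)
intersection: [0, 7/36)

0 7/36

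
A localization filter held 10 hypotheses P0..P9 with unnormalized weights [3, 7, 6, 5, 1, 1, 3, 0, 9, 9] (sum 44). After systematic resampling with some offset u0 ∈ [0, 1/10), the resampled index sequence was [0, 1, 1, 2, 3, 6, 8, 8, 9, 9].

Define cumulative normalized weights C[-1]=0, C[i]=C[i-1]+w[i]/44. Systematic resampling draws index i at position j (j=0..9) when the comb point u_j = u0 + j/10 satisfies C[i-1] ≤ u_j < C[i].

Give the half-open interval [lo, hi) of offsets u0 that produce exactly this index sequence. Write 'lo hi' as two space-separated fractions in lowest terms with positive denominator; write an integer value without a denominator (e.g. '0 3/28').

1/44 3/110

C = [3/44, 5/22, 4/11, 21/44, 1/2, 23/44, 13/22, 13/22, 35/44, 1]
j=0 picked index 0: u0 ∈ [0, 3/44)
j=1 picked index 1: u0 ∈ [-7/220, 7/55)
j=2 picked index 1: u0 ∈ [-29/220, 3/110)
j=3 picked index 2: u0 ∈ [-4/55, 7/110)
j=4 picked index 3: u0 ∈ [-2/55, 17/220)
j=5 picked index 6: u0 ∈ [1/44, 1/11)
j=6 picked index 8: u0 ∈ [-1/110, 43/220)
j=7 picked index 8: u0 ∈ [-6/55, 21/220)
j=8 picked index 9: u0 ∈ [-1/220, 1/5)
j=9 picked index 9: u0 ∈ [-23/220, 1/10)
intersection: [1/44, 3/110)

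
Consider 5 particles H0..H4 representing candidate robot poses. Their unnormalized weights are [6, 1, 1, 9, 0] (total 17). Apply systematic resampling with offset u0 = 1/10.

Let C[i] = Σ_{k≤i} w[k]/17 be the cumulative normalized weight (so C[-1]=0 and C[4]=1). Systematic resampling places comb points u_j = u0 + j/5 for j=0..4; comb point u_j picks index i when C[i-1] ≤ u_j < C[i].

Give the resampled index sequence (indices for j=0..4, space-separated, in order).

0 0 3 3 3

C = [6/17, 7/17, 8/17, 1, 1]
j=0: u_0=1/10 ∈ [0, 6/17) → index 0
j=1: u_1=3/10 ∈ [0, 6/17) → index 0
j=2: u_2=1/2 ∈ [8/17, 1) → index 3
j=3: u_3=7/10 ∈ [8/17, 1) → index 3
j=4: u_4=9/10 ∈ [8/17, 1) → index 3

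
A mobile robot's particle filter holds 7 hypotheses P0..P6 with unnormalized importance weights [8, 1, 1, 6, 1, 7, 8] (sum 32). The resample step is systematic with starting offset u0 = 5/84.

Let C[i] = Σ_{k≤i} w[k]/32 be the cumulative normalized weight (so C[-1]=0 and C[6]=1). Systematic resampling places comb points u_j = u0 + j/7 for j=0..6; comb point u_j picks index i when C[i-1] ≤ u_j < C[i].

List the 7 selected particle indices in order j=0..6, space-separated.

0 0 3 3 5 6 6

C = [1/4, 9/32, 5/16, 1/2, 17/32, 3/4, 1]
j=0: u_0=5/84 ∈ [0, 1/4) → index 0
j=1: u_1=17/84 ∈ [0, 1/4) → index 0
j=2: u_2=29/84 ∈ [5/16, 1/2) → index 3
j=3: u_3=41/84 ∈ [5/16, 1/2) → index 3
j=4: u_4=53/84 ∈ [17/32, 3/4) → index 5
j=5: u_5=65/84 ∈ [3/4, 1) → index 6
j=6: u_6=11/12 ∈ [3/4, 1) → index 6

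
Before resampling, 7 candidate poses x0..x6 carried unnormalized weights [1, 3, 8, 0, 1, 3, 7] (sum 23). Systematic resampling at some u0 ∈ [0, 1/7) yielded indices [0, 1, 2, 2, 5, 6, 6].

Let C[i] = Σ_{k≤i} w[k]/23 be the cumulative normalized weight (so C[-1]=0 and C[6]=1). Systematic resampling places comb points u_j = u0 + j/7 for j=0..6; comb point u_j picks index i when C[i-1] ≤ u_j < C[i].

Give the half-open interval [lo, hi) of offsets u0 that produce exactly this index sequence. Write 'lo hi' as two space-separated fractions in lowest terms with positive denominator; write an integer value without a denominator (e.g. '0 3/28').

C = [1/23, 4/23, 12/23, 12/23, 13/23, 16/23, 1]
j=0 picked index 0: u0 ∈ [0, 1/23)
j=1 picked index 1: u0 ∈ [-16/161, 5/161)
j=2 picked index 2: u0 ∈ [-18/161, 38/161)
j=3 picked index 2: u0 ∈ [-41/161, 15/161)
j=4 picked index 5: u0 ∈ [-1/161, 20/161)
j=5 picked index 6: u0 ∈ [-3/161, 2/7)
j=6 picked index 6: u0 ∈ [-26/161, 1/7)
intersection: [0, 5/161)

0 5/161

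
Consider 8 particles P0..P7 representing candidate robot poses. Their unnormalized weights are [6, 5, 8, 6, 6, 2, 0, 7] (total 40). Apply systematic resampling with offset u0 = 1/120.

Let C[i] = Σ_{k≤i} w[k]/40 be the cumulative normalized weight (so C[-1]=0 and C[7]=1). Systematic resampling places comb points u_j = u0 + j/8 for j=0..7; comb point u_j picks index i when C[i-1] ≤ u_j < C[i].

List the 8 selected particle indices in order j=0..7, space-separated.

C = [3/20, 11/40, 19/40, 5/8, 31/40, 33/40, 33/40, 1]
j=0: u_0=1/120 ∈ [0, 3/20) → index 0
j=1: u_1=2/15 ∈ [0, 3/20) → index 0
j=2: u_2=31/120 ∈ [3/20, 11/40) → index 1
j=3: u_3=23/60 ∈ [11/40, 19/40) → index 2
j=4: u_4=61/120 ∈ [19/40, 5/8) → index 3
j=5: u_5=19/30 ∈ [5/8, 31/40) → index 4
j=6: u_6=91/120 ∈ [5/8, 31/40) → index 4
j=7: u_7=53/60 ∈ [33/40, 1) → index 7

0 0 1 2 3 4 4 7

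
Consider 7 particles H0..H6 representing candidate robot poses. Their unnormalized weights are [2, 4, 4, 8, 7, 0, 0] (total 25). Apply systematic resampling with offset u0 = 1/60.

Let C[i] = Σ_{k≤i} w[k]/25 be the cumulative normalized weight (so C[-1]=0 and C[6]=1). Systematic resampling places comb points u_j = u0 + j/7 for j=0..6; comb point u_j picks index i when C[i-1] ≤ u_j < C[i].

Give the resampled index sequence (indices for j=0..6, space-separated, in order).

0 1 2 3 3 4 4

C = [2/25, 6/25, 2/5, 18/25, 1, 1, 1]
j=0: u_0=1/60 ∈ [0, 2/25) → index 0
j=1: u_1=67/420 ∈ [2/25, 6/25) → index 1
j=2: u_2=127/420 ∈ [6/25, 2/5) → index 2
j=3: u_3=187/420 ∈ [2/5, 18/25) → index 3
j=4: u_4=247/420 ∈ [2/5, 18/25) → index 3
j=5: u_5=307/420 ∈ [18/25, 1) → index 4
j=6: u_6=367/420 ∈ [18/25, 1) → index 4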